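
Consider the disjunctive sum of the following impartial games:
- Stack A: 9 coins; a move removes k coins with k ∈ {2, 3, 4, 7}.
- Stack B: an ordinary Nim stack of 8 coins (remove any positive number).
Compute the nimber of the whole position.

Build the Grundy sequence for stack A with g(k) = mex{g(k−s) : s ∈ {2, 3, 4, 7}, s ≤ k}:
g(0) = mex{} = 0
g(1) = mex{} = 0
g(2) = mex{0} = 1
g(3) = mex{0} = 1
g(4) = mex{0,1} = 2
g(5) = mex{0,1} = 2
g(6) = mex{1,2} = 0
g(7) = mex{0,1,2} = 3
g(8) = mex{0,2} = 1
g(9) = mex{0,1,2,3} = 4
So g(9) = 4.
Stack B is a plain Nim stack of size 8, so its Grundy value is 8.
The value of a disjunctive sum is the nim-sum of the parts.
Combined value = 4 ⊕ 8 = 12.

12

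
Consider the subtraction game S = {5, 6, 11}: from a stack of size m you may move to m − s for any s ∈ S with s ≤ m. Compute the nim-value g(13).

2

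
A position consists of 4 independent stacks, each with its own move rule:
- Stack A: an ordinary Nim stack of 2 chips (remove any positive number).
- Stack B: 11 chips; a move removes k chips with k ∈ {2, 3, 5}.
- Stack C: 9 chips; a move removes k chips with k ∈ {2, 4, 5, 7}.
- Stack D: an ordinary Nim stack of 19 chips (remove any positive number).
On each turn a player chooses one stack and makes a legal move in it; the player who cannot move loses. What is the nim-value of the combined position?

19

Stack A is a plain Nim stack of size 2, so its Grundy value is 2.
For stack B, compute g(0), g(1), … with moves {2, 3, 5}:
k:     0  1  2  3  4  5  6  7  8  9 10 11
g(k):  0  0  1  1  2  2  3  0  0  1  1  2
So g(11) = 2.
Build the Grundy sequence for stack C with g(k) = mex{g(k−s) : s ∈ {2, 4, 5, 7}, s ≤ k}:
k:     0  1  2  3  4  5  6  7  8  9
g(k):  0  0  1  1  2  2  3  3  4  0
So g(9) = 0.
Stack D is a plain Nim stack of size 19, so its Grundy value is 19.
By the Sprague-Grundy theorem, the Grundy value of a sum of independent games is the XOR of the component values.
Combined value = 2 ⊕ 2 ⊕ 0 ⊕ 19 = 19.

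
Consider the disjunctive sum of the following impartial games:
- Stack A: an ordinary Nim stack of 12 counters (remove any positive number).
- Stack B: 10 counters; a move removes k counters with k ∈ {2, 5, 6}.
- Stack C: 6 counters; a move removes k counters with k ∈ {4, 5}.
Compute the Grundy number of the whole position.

Stack A is a plain Nim stack of size 12, so its Grundy value is 12.
Build the Grundy sequence for stack B with g(k) = mex{g(k−s) : s ∈ {2, 5, 6}, s ≤ k}:
g(0) = mex{} = 0
g(1) = mex{} = 0
g(2) = mex{0} = 1
g(3) = mex{0} = 1
g(4) = mex{1} = 0
g(5) = mex{0,1} = 2
g(6) = mex{0} = 1
g(7) = mex{0,1,2} = 3
g(8) = mex{1} = 0
g(9) = mex{0,1,3} = 2
g(10) = mex{0,2} = 1
So g(10) = 1.
Grundy values for stack C (subtraction set {4, 5}):
k:     0  1  2  3  4  5  6
g(k):  0  0  0  0  1  1  1
So g(6) = 1.
The value of a disjunctive sum is the nim-sum of the parts.
Combined value = 12 ⊕ 1 ⊕ 1 = 12.

12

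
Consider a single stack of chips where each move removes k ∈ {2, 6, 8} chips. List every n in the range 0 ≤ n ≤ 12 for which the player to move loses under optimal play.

0, 1, 4, 5

Build the Grundy sequence with g(k) = mex{g(k−s) : s ∈ {2, 6, 8}, s ≤ k}:
g(0) = mex{} = 0
g(1) = mex{} = 0
g(2) = mex{0} = 1
g(3) = mex{0} = 1
g(4) = mex{1} = 0
g(5) = mex{1} = 0
g(6) = mex{0} = 1
g(7) = mex{0} = 1
g(8) = mex{0,1} = 2
g(9) = mex{0,1} = 2
g(10) = mex{0,1,2} = 3
g(11) = mex{0,1,2} = 3
g(12) = mex{0,1,3} = 2
The P-positions (g = 0) in 0..12 are 0, 1, 4, 5.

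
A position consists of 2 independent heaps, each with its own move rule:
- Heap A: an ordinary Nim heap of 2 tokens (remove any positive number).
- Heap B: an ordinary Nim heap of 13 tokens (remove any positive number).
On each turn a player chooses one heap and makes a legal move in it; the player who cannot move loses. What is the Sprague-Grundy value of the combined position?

15

Heap A is a plain Nim heap of size 2, so its Grundy value is 2.
Heap B is a plain Nim heap of size 13, so its Grundy value is 13.
The value of a disjunctive sum is the nim-sum of the parts.
Combined value = 2 XOR 13 = 15.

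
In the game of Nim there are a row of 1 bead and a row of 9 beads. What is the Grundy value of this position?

Compute the nim-sum pairwise:
1 XOR 9 = 8

8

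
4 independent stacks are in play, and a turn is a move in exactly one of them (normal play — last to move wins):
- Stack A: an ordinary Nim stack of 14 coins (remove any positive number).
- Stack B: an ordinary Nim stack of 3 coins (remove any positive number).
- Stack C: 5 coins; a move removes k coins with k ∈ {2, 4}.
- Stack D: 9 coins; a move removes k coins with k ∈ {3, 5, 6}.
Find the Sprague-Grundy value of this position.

Stack A is a plain Nim stack of size 14, so its Grundy value is 14.
Stack B is a plain Nim stack of size 3, so its Grundy value is 3.
Build the Grundy sequence for stack C with g(k) = mex{g(k−s) : s ∈ {2, 4}, s ≤ k}:
k:     0  1  2  3  4  5
g(k):  0  0  1  1  2  2
So g(5) = 2.
Grundy values for stack D (subtraction set {3, 5, 6}):
k:     0  1  2  3  4  5  6  7  8  9
g(k):  0  0  0  1  1  1  2  2  2  0
So g(9) = 0.
The value of a disjunctive sum is the nim-sum of the parts.
Combined value = 14 XOR 3 XOR 2 XOR 0 = 15.

15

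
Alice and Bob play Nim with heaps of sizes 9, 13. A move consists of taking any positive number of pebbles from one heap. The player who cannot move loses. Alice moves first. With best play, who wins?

Alice wins

Compute the nim-sum pairwise:
9 ⊕ 13 = 4
The nim-sum is 4 ≠ 0, so this is an N-position: the player to move can win; Alice has a winning move.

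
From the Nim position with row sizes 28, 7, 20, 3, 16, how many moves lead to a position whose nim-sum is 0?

3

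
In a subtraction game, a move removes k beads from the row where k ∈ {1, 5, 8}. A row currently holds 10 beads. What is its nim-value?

Compute g(0), g(1), … for moves {1, 5, 8}:
g(0) = mex{} = 0
g(1) = mex{0} = 1
g(2) = mex{1} = 0
g(3) = mex{0} = 1
g(4) = mex{1} = 0
g(5) = mex{0} = 1
g(6) = mex{1} = 0
g(7) = mex{0} = 1
g(8) = mex{0,1} = 2
g(9) = mex{0,1,2} = 3
g(10) = mex{0,1,3} = 2
So g(10) = 2.

2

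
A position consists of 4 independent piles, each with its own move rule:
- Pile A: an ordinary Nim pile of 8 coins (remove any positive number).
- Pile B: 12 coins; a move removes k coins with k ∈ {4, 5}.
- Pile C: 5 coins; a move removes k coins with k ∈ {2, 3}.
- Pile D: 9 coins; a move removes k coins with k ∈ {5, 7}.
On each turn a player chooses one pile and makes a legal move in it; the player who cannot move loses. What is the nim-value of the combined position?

9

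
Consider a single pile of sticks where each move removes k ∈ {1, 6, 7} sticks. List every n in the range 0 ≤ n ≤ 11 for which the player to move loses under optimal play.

0, 2, 4

Build the Grundy sequence with g(k) = mex{g(k−s) : s ∈ {1, 6, 7}, s ≤ k}:
k:     0  1  2  3  4  5  6  7  8  9 10 11
g(k):  0  1  0  1  0  1  2  3  2  3  2  3
The P-positions (g = 0) in 0..11 are 0, 2, 4.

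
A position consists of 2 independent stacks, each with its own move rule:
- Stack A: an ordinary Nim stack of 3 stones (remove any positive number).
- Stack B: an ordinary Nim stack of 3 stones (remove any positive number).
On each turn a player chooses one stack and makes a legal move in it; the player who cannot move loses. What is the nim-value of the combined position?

Stack A is a plain Nim stack of size 3, so its Grundy value is 3.
Stack B is a plain Nim stack of size 3, so its Grundy value is 3.
The value of a disjunctive sum is the nim-sum of the parts.
Combined value = 3 ⊕ 3 = 0.

0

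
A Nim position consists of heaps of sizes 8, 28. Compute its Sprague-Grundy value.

20

Nim-sum: 8 XOR 28 = 20.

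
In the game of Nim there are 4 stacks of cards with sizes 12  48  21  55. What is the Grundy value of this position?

30

Compute the nim-sum pairwise:
12 ^ 48 = 60
60 ^ 21 = 41
41 ^ 55 = 30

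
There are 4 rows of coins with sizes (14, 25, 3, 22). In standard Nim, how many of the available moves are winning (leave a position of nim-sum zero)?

3

Compute the nim-sum pairwise:
14 XOR 25 = 23
23 XOR 3 = 20
20 XOR 22 = 2
The overall nim-sum is X = 2. A row of size p has a winning move iff p XOR X < p (reduce it to p XOR X).
  14: 14 XOR 2 = 12 < 14 — winning move (to 12).
  25: 25 XOR 2 = 27 ≥ 25 — no move.
  3: 3 XOR 2 = 1 < 3 — winning move (to 1).
  22: 22 XOR 2 = 20 < 22 — winning move (to 20).
That gives 3 winning moves.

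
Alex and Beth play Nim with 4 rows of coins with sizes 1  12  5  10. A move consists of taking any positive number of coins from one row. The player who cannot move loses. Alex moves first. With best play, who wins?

Compute the nim-sum pairwise:
1 ⊕ 12 = 13
13 ⊕ 5 = 8
8 ⊕ 10 = 2
The nim-sum is 2 ≠ 0, so this is an N-position: the player to move can win; Alex has a winning move.

Alex wins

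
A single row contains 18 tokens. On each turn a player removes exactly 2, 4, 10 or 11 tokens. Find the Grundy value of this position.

2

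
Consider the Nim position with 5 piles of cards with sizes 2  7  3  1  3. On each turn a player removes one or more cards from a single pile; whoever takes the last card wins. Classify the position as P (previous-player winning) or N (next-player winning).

Nim-sum: 2 ^ 7 ^ 3 ^ 1 ^ 3 = 4.
The nim-sum is 4 ≠ 0, so this is an N-position: the player to move can win.

N-position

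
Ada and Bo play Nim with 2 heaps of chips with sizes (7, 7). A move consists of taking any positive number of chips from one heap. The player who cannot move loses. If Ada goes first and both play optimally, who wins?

Nim-sum: 7 XOR 7 = 0.
The nim-sum is 0, so this is a P-position: the player to move is in a losing position under optimal play; Ada is about to move from it and so loses — Bo wins.

Bo wins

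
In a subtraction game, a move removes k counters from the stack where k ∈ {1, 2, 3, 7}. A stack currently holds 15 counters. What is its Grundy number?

3

Compute g(0), g(1), … for moves {1, 2, 3, 7}:
k:     0  1  2  3  4  5  6  7  8  9 10 11 12 13 14 15
g(k):  0  1  2  3  0  1  2  3  0  1  2  3  0  1  2  3
So g(15) = 3.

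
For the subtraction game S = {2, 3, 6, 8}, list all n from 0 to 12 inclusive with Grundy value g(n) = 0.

Compute g(0), g(1), … for moves {2, 3, 6, 8}:
g(0) = mex{} = 0
g(1) = mex{} = 0
g(2) = mex{0} = 1
g(3) = mex{0} = 1
g(4) = mex{0,1} = 2
g(5) = mex{1} = 0
g(6) = mex{0,1,2} = 3
g(7) = mex{0,2} = 1
g(8) = mex{0,1,3} = 2
g(9) = mex{0,1,3} = 2
g(10) = mex{1,2} = 0
g(11) = mex{0,1,2} = 3
g(12) = mex{0,2,3} = 1
The P-positions (g = 0) in 0..12 are 0, 1, 5, 10.

0, 1, 5, 10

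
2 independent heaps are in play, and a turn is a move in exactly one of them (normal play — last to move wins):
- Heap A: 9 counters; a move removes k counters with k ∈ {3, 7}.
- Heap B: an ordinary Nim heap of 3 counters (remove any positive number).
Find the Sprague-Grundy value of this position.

For heap A, compute g(0), g(1), … with moves {3, 7}:
g(0) = mex{} = 0
g(1) = mex{} = 0
g(2) = mex{} = 0
g(3) = mex{0} = 1
g(4) = mex{0} = 1
g(5) = mex{0} = 1
g(6) = mex{1} = 0
g(7) = mex{0,1} = 2
g(8) = mex{0,1} = 2
g(9) = mex{0} = 1
So g(9) = 1.
Heap B is a plain Nim heap of size 3, so its Grundy value is 3.
The value of a disjunctive sum is the nim-sum of the parts.
Combined value = 1 ⊕ 3 = 2.

2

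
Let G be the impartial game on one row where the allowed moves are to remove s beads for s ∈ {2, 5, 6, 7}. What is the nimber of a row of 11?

3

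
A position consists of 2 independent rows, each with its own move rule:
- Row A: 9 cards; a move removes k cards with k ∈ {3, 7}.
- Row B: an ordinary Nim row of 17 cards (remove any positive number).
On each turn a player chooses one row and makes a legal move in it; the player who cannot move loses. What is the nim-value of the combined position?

16

For row A, compute g(0), g(1), … with moves {3, 7}:
k:     0  1  2  3  4  5  6  7  8  9
g(k):  0  0  0  1  1  1  0  2  2  1
So g(9) = 1.
Row B is a plain Nim row of size 17, so its Grundy value is 17.
The value of a disjunctive sum is the nim-sum of the parts.
Combined value = 1 XOR 17 = 16.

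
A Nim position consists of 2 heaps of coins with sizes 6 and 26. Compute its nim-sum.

28

Nim-sum: 6 ^ 26 = 28.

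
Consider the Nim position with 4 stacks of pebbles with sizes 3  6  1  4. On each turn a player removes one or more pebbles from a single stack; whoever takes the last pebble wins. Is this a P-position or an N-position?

Nim-sum: 3 XOR 6 XOR 1 XOR 4 = 0.
The nim-sum is 0, so this is a P-position: the player to move is in a losing position under optimal play.

P-position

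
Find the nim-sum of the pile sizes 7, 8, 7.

8

Nim-sum: 7 ⊕ 8 ⊕ 7 = 8.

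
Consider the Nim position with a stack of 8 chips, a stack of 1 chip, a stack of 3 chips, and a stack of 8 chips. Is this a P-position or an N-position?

N-position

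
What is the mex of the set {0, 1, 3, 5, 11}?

The values 0, 1 are all present; 2 is the first non-negative integer missing from the set.

2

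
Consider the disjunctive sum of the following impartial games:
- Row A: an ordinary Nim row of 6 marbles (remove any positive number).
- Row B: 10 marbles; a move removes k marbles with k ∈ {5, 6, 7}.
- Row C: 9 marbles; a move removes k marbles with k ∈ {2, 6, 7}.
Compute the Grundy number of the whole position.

4

Row A is a plain Nim row of size 6, so its Grundy value is 6.
Build the Grundy sequence for row B with g(k) = mex{g(k−s) : s ∈ {5, 6, 7}, s ≤ k}:
g(0) = mex{} = 0
g(1) = mex{} = 0
g(2) = mex{} = 0
g(3) = mex{} = 0
g(4) = mex{} = 0
g(5) = mex{0} = 1
g(6) = mex{0} = 1
g(7) = mex{0} = 1
g(8) = mex{0} = 1
g(9) = mex{0} = 1
g(10) = mex{0,1} = 2
So g(10) = 2.
For row C, compute g(0), g(1), … with moves {2, 6, 7}:
k:     0  1  2  3  4  5  6  7  8  9
g(k):  0  0  1  1  0  0  1  1  2  0
So g(9) = 0.
The value of a disjunctive sum is the nim-sum of the parts.
Combined value = 6 XOR 2 XOR 0 = 4.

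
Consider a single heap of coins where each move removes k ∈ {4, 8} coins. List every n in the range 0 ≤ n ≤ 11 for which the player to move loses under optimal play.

0, 1, 2, 3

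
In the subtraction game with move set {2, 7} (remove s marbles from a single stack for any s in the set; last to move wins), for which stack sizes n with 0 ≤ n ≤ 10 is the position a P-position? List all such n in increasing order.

0, 1, 4, 5, 9, 10

Compute g(0), g(1), … for moves {2, 7}:
g(0) = mex{} = 0
g(1) = mex{} = 0
g(2) = mex{0} = 1
g(3) = mex{0} = 1
g(4) = mex{1} = 0
g(5) = mex{1} = 0
g(6) = mex{0} = 1
g(7) = mex{0} = 1
g(8) = mex{0,1} = 2
g(9) = mex{1} = 0
g(10) = mex{1,2} = 0
The P-positions (g = 0) in 0..10 are 0, 1, 4, 5, 9, 10.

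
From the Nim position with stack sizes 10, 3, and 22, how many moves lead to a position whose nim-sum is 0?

1

Compute the nim-sum pairwise:
10 ⊕ 3 = 9
9 ⊕ 22 = 31
The overall nim-sum is X = 31. A stack of size p has a winning move iff p XOR X < p (reduce it to p XOR X).
  10: 10 XOR 31 = 21 ≥ 10 — no move.
  3: 3 XOR 31 = 28 ≥ 3 — no move.
  22: 22 XOR 31 = 9 < 22 — winning move (to 9).
That gives 1 winning move.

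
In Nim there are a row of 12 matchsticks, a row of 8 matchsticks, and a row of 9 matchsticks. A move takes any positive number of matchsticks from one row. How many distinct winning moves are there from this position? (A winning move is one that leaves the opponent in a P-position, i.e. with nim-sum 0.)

Compute the nim-sum pairwise:
12 XOR 8 = 4
4 XOR 9 = 13
The overall nim-sum is X = 13. A row of size p has a winning move iff p XOR X < p (reduce it to p XOR X).
  12: 12 XOR 13 = 1 < 12 — winning move (to 1).
  8: 8 XOR 13 = 5 < 8 — winning move (to 5).
  9: 9 XOR 13 = 4 < 9 — winning move (to 4).
That gives 3 winning moves.

3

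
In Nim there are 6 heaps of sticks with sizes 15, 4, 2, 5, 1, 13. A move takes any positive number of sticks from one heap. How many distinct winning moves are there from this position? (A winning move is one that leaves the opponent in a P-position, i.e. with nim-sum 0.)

Compute the nim-sum pairwise:
15 ⊕ 4 = 11
11 ⊕ 2 = 9
9 ⊕ 5 = 12
12 ⊕ 1 = 13
13 ⊕ 13 = 0
The nim-sum is already 0, so every move leaves a nonzero nim-sum — there are no winning moves.

0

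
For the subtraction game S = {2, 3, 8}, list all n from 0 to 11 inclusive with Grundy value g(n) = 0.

0, 1, 5, 6, 10, 11

Compute g(0), g(1), … for moves {2, 3, 8}:
g(0) = mex{} = 0
g(1) = mex{} = 0
g(2) = mex{0} = 1
g(3) = mex{0} = 1
g(4) = mex{0,1} = 2
g(5) = mex{1} = 0
g(6) = mex{1,2} = 0
g(7) = mex{0,2} = 1
g(8) = mex{0} = 1
g(9) = mex{0,1} = 2
g(10) = mex{1} = 0
g(11) = mex{1,2} = 0
The P-positions (g = 0) in 0..11 are 0, 1, 5, 6, 10, 11.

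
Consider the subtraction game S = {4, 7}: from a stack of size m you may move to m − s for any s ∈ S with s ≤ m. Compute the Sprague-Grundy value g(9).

Compute g(0), g(1), … for moves {4, 7}:
k:     0  1  2  3  4  5  6  7  8  9
g(k):  0  0  0  0  1  1  1  1  2  2
So g(9) = 2.

2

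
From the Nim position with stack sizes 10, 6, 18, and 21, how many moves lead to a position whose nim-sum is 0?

Bitwise XOR of the heap sizes:
  01010  (10)
  00110  (6)
  10010  (18)
  10101  (21)
  -----
  01011  (11)
The overall nim-sum is X = 11. A stack of size p has a winning move iff p XOR X < p (reduce it to p XOR X).
  10: 10 XOR 11 = 1 < 10 — winning move (to 1).
  6: 6 XOR 11 = 13 ≥ 6 — no move.
  18: 18 XOR 11 = 25 ≥ 18 — no move.
  21: 21 XOR 11 = 30 ≥ 21 — no move.
That gives 1 winning move.

1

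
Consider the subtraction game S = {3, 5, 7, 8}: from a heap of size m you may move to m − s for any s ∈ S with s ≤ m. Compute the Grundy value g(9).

3

Build the Grundy sequence with g(k) = mex{g(k−s) : s ∈ {3, 5, 7, 8}, s ≤ k}:
g(0) = mex{} = 0
g(1) = mex{} = 0
g(2) = mex{} = 0
g(3) = mex{0} = 1
g(4) = mex{0} = 1
g(5) = mex{0} = 1
g(6) = mex{0,1} = 2
g(7) = mex{0,1} = 2
g(8) = mex{0,1} = 2
g(9) = mex{0,1,2} = 3
So g(9) = 3.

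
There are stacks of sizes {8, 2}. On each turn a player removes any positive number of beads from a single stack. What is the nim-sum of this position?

10

Write each in binary and XOR column by column:
  1000  (8)
  0010  (2)
  ----
  1010  (10)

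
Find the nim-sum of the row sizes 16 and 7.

Bitwise XOR of the heap sizes:
  10000  (16)
  00111  (7)
  -----
  10111  (23)

23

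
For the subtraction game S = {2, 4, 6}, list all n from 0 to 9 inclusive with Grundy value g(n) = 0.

Build the Grundy sequence with g(k) = mex{g(k−s) : s ∈ {2, 4, 6}, s ≤ k}:
k:     0  1  2  3  4  5  6  7  8  9
g(k):  0  0  1  1  2  2  3  3  0  0
The P-positions (g = 0) in 0..9 are 0, 1, 8, 9.

0, 1, 8, 9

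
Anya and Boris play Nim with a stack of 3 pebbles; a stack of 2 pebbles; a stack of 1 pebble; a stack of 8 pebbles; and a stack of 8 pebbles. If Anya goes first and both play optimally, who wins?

Write each in binary and XOR column by column:
  0011  (3)
  0010  (2)
  0001  (1)
  1000  (8)
  1000  (8)
  ----
  0000  (0)
The nim-sum is 0, so this is a P-position: the player to move is in a losing position under optimal play; Anya is about to move from it and so loses — Boris wins.

Boris wins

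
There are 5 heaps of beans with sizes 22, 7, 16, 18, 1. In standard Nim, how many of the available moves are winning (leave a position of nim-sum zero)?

3

Compute the nim-sum pairwise:
22 ⊕ 7 = 17
17 ⊕ 16 = 1
1 ⊕ 18 = 19
19 ⊕ 1 = 18
The overall nim-sum is X = 18. A heap of size p has a winning move iff p XOR X < p (reduce it to p XOR X).
  22: 22 XOR 18 = 4 < 22 — winning move (to 4).
  7: 7 XOR 18 = 21 ≥ 7 — no move.
  16: 16 XOR 18 = 2 < 16 — winning move (to 2).
  18: 18 XOR 18 = 0 < 18 — winning move (to 0).
  1: 1 XOR 18 = 19 ≥ 1 — no move.
That gives 3 winning moves.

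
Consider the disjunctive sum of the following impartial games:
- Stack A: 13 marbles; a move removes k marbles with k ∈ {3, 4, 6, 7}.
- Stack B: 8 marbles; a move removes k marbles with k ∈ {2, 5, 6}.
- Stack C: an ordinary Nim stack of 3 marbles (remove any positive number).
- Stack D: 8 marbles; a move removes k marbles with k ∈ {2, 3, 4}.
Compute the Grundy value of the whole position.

Grundy values for stack A (subtraction set {3, 4, 6, 7}):
k:     0  1  2  3  4  5  6  7  8  9 10 11 12 13
g(k):  0  0  0  1  1  1  2  2  2  3  0  0  0  1
So g(13) = 1.
Grundy values for stack B (subtraction set {2, 5, 6}):
k:     0  1  2  3  4  5  6  7  8
g(k):  0  0  1  1  0  2  1  3  0
So g(8) = 0.
Stack C is a plain Nim stack of size 3, so its Grundy value is 3.
Grundy values for stack D (subtraction set {2, 3, 4}):
k:     0  1  2  3  4  5  6  7  8
g(k):  0  0  1  1  2  2  0  0  1
So g(8) = 1.
By the Sprague-Grundy theorem, the Grundy value of a sum of independent games is the XOR of the component values.
Combined value = 1 XOR 0 XOR 3 XOR 1 = 3.

3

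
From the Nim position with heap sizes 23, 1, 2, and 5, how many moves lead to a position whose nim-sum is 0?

Compute the nim-sum pairwise:
23 ⊕ 1 = 22
22 ⊕ 2 = 20
20 ⊕ 5 = 17
The overall nim-sum is X = 17. A heap of size p has a winning move iff p XOR X < p (reduce it to p XOR X).
  23: 23 XOR 17 = 6 < 23 — winning move (to 6).
  1: 1 XOR 17 = 16 ≥ 1 — no move.
  2: 2 XOR 17 = 19 ≥ 2 — no move.
  5: 5 XOR 17 = 20 ≥ 5 — no move.
That gives 1 winning move.

1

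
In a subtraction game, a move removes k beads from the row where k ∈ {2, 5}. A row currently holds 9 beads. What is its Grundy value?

1

Grundy values for subtraction set {2, 5}:
k:     0  1  2  3  4  5  6  7  8  9
g(k):  0  0  1  1  0  2  1  0  0  1
So g(9) = 1.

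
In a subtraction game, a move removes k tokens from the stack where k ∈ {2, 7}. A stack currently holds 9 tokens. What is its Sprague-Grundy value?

Build the Grundy sequence with g(k) = mex{g(k−s) : s ∈ {2, 7}, s ≤ k}:
g(0) = mex{} = 0
g(1) = mex{} = 0
g(2) = mex{0} = 1
g(3) = mex{0} = 1
g(4) = mex{1} = 0
g(5) = mex{1} = 0
g(6) = mex{0} = 1
g(7) = mex{0} = 1
g(8) = mex{0,1} = 2
g(9) = mex{1} = 0
So g(9) = 0.

0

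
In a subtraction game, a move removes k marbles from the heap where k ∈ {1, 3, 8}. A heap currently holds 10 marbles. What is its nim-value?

2

Grundy values for subtraction set {1, 3, 8}:
k:     0  1  2  3  4  5  6  7  8  9 10
g(k):  0  1  0  1  0  1  0  1  2  3  2
So g(10) = 2.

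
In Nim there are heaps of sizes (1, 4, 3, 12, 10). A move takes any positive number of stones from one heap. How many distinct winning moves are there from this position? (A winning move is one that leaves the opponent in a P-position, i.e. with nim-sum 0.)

0

Bitwise XOR of the heap sizes:
  0001  (1)
  0100  (4)
  0011  (3)
  1100  (12)
  1010  (10)
  ----
  0000  (0)
The nim-sum is already 0, so every move leaves a nonzero nim-sum — there are no winning moves.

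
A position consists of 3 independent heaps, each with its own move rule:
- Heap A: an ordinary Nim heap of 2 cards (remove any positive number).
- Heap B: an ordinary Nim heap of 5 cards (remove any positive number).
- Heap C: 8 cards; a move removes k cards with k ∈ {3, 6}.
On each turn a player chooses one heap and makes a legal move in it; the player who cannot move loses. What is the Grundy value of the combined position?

5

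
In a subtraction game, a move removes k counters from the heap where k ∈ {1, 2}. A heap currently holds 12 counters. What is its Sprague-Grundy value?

0

Compute g(0), g(1), … for moves {1, 2}:
k:     0  1  2  3  4  5  6  7  8  9 10 11 12
g(k):  0  1  2  0  1  2  0  1  2  0  1  2  0
So g(12) = 0.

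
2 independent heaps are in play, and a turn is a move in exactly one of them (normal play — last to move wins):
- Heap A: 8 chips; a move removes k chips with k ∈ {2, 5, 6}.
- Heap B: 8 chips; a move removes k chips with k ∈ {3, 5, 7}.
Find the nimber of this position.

Build the Grundy sequence for heap A with g(k) = mex{g(k−s) : s ∈ {2, 5, 6}, s ≤ k}:
k:     0  1  2  3  4  5  6  7  8
g(k):  0  0  1  1  0  2  1  3  0
So g(8) = 0.
Build the Grundy sequence for heap B with g(k) = mex{g(k−s) : s ∈ {3, 5, 7}, s ≤ k}:
k:     0  1  2  3  4  5  6  7  8
g(k):  0  0  0  1  1  1  2  2  2
So g(8) = 2.
The value of a disjunctive sum is the nim-sum of the parts.
Combined value = 0 XOR 2 = 2.

2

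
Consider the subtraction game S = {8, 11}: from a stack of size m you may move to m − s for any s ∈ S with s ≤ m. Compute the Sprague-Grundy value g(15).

1

Build the Grundy sequence with g(k) = mex{g(k−s) : s ∈ {8, 11}, s ≤ k}:
k:     0  1  2  3  4  5  6  7  8  9 10 11 12 13 14 15
g(k):  0  0  0  0  0  0  0  0  1  1  1  1  1  1  1  1
So g(15) = 1.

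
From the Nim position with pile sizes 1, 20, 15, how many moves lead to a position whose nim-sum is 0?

1

Compute the nim-sum pairwise:
1 ⊕ 20 = 21
21 ⊕ 15 = 26
The overall nim-sum is X = 26. A pile of size p has a winning move iff p XOR X < p (reduce it to p XOR X).
  1: 1 XOR 26 = 27 ≥ 1 — no move.
  20: 20 XOR 26 = 14 < 20 — winning move (to 14).
  15: 15 XOR 26 = 21 ≥ 15 — no move.
That gives 1 winning move.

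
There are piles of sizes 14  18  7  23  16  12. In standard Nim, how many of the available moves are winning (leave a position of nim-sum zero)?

Compute the nim-sum pairwise:
14 XOR 18 = 28
28 XOR 7 = 27
27 XOR 23 = 12
12 XOR 16 = 28
28 XOR 12 = 16
The overall nim-sum is X = 16. A pile of size p has a winning move iff p XOR X < p (reduce it to p XOR X).
  14: 14 XOR 16 = 30 ≥ 14 — no move.
  18: 18 XOR 16 = 2 < 18 — winning move (to 2).
  7: 7 XOR 16 = 23 ≥ 7 — no move.
  23: 23 XOR 16 = 7 < 23 — winning move (to 7).
  16: 16 XOR 16 = 0 < 16 — winning move (to 0).
  12: 12 XOR 16 = 28 ≥ 12 — no move.
That gives 3 winning moves.

3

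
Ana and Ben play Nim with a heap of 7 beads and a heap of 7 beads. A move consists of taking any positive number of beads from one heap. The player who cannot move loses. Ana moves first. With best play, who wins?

Ben wins

Nim-sum: 7 ⊕ 7 = 0.
The nim-sum is 0, so this is a P-position: the player to move is in a losing position under optimal play; Ana is about to move from it and so loses — Ben wins.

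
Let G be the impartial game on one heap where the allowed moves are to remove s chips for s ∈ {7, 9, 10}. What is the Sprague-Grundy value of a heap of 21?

Build the Grundy sequence with g(k) = mex{g(k−s) : s ∈ {7, 9, 10}, s ≤ k}:
k:     0  1  2  3  4  5  6  7  8  9 10 11 12 13 14 15 16 17 18 19 20 21
g(k):  0  0  0  0  0  0  0  1  1  1  1  1  1  1  2  2  2  0  0  0  0  0
So g(21) = 0.

0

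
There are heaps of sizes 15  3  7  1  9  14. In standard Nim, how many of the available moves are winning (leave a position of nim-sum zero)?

3

Write each in binary and XOR column by column:
  1111  (15)
  0011  (3)
  0111  (7)
  0001  (1)
  1001  (9)
  1110  (14)
  ----
  1101  (13)
The overall nim-sum is X = 13. A heap of size p has a winning move iff p XOR X < p (reduce it to p XOR X).
  15: 15 XOR 13 = 2 < 15 — winning move (to 2).
  3: 3 XOR 13 = 14 ≥ 3 — no move.
  7: 7 XOR 13 = 10 ≥ 7 — no move.
  1: 1 XOR 13 = 12 ≥ 1 — no move.
  9: 9 XOR 13 = 4 < 9 — winning move (to 4).
  14: 14 XOR 13 = 3 < 14 — winning move (to 3).
That gives 3 winning moves.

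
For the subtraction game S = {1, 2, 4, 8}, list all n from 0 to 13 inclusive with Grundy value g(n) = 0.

0, 3, 6, 9, 12

Grundy values for subtraction set {1, 2, 4, 8}:
k:     0  1  2  3  4  5  6  7  8  9 10 11 12 13
g(k):  0  1  2  0  1  2  0  1  2  0  1  2  0  1
The P-positions (g = 0) in 0..13 are 0, 3, 6, 9, 12.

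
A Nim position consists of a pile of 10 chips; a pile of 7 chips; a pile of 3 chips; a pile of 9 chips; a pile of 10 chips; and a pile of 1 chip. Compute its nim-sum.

Compute the nim-sum pairwise:
10 XOR 7 = 13
13 XOR 3 = 14
14 XOR 9 = 7
7 XOR 10 = 13
13 XOR 1 = 12

12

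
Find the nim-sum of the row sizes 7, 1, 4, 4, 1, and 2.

Compute the nim-sum pairwise:
7 ^ 1 = 6
6 ^ 4 = 2
2 ^ 4 = 6
6 ^ 1 = 7
7 ^ 2 = 5

5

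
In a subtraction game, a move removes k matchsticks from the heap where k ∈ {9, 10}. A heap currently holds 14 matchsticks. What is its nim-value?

1

Compute g(0), g(1), … for moves {9, 10}:
k:     0  1  2  3  4  5  6  7  8  9 10 11 12 13 14
g(k):  0  0  0  0  0  0  0  0  0  1  1  1  1  1  1
So g(14) = 1.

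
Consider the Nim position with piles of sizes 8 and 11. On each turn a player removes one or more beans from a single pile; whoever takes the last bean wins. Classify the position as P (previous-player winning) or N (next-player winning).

Compute the nim-sum pairwise:
8 ⊕ 11 = 3
The nim-sum is 3 ≠ 0, so this is an N-position: the player to move can win.

N-position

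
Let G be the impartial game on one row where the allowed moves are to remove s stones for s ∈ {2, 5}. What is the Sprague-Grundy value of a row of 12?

2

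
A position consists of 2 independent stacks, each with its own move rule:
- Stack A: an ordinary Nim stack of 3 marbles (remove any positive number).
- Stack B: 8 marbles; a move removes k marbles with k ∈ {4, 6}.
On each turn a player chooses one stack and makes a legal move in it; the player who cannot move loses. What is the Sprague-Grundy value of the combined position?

Stack A is a plain Nim stack of size 3, so its Grundy value is 3.
Build the Grundy sequence for stack B with g(k) = mex{g(k−s) : s ∈ {4, 6}, s ≤ k}:
k:     0  1  2  3  4  5  6  7  8
g(k):  0  0  0  0  1  1  1  1  2
So g(8) = 2.
By the Sprague-Grundy theorem, the Grundy value of a sum of independent games is the XOR of the component values.
Combined value = 3 XOR 2 = 1.

1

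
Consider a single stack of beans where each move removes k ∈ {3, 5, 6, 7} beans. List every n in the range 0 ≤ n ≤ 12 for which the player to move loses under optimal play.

Compute g(0), g(1), … for moves {3, 5, 6, 7}:
g(0) = mex{} = 0
g(1) = mex{} = 0
g(2) = mex{} = 0
g(3) = mex{0} = 1
g(4) = mex{0} = 1
g(5) = mex{0} = 1
g(6) = mex{0,1} = 2
g(7) = mex{0,1} = 2
g(8) = mex{0,1} = 2
g(9) = mex{0,1,2} = 3
g(10) = mex{1,2} = 0
g(11) = mex{1,2} = 0
g(12) = mex{1,2,3} = 0
The P-positions (g = 0) in 0..12 are 0, 1, 2, 10, 11, 12.

0, 1, 2, 10, 11, 12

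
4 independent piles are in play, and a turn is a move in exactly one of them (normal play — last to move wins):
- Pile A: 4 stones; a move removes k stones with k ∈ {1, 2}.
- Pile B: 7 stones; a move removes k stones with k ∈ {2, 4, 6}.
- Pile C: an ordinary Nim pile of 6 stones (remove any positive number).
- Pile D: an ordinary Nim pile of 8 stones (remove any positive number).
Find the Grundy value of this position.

Build the Grundy sequence for pile A with g(k) = mex{g(k−s) : s ∈ {1, 2}, s ≤ k}:
g(0) = mex{} = 0
g(1) = mex{0} = 1
g(2) = mex{0,1} = 2
g(3) = mex{1,2} = 0
g(4) = mex{0,2} = 1
So g(4) = 1.
Grundy values for pile B (subtraction set {2, 4, 6}):
k:     0  1  2  3  4  5  6  7
g(k):  0  0  1  1  2  2  3  3
So g(7) = 3.
Pile C is a plain Nim pile of size 6, so its Grundy value is 6.
Pile D is a plain Nim pile of size 8, so its Grundy value is 8.
The value of a disjunctive sum is the nim-sum of the parts.
Combined value = 1 XOR 3 XOR 6 XOR 8 = 12.

12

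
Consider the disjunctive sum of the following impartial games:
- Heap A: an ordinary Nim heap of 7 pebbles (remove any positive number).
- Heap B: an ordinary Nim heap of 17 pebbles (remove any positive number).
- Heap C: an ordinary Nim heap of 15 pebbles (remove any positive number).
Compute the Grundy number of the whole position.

25

Heap A is a plain Nim heap of size 7, so its Grundy value is 7.
Heap B is a plain Nim heap of size 17, so its Grundy value is 17.
Heap C is a plain Nim heap of size 15, so its Grundy value is 15.
The value of a disjunctive sum is the nim-sum of the parts.
Combined value = 7 XOR 17 XOR 15 = 25.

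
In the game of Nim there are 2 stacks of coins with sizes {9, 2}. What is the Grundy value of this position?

11

Nim-sum: 9 XOR 2 = 11.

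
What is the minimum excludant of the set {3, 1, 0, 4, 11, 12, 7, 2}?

5

The values 0, 1, 2, 3, 4 are all present; 5 is the first non-negative integer missing from the set.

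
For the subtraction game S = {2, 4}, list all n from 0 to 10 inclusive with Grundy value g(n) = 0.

Grundy values for subtraction set {2, 4}:
g(0) = mex{} = 0
g(1) = mex{} = 0
g(2) = mex{0} = 1
g(3) = mex{0} = 1
g(4) = mex{0,1} = 2
g(5) = mex{0,1} = 2
g(6) = mex{1,2} = 0
g(7) = mex{1,2} = 0
g(8) = mex{0,2} = 1
g(9) = mex{0,2} = 1
g(10) = mex{0,1} = 2
The P-positions (g = 0) in 0..10 are 0, 1, 6, 7.

0, 1, 6, 7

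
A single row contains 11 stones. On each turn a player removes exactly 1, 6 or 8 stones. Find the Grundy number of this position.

0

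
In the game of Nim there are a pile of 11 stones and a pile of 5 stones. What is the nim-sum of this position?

Write each in binary and XOR column by column:
  1011  (11)
  0101  (5)
  ----
  1110  (14)

14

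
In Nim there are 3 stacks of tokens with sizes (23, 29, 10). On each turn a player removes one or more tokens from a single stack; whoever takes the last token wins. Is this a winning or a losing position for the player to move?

Compute the nim-sum pairwise:
23 XOR 29 = 10
10 XOR 10 = 0
The nim-sum is 0, so this is a P-position: the player to move is in a losing position under optimal play.

Losing position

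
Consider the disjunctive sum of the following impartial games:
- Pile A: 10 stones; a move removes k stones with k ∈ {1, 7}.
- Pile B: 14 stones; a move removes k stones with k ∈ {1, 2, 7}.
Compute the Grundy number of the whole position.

2

Grundy values for pile A (subtraction set {1, 7}):
g(0) = mex{} = 0
g(1) = mex{0} = 1
g(2) = mex{1} = 0
g(3) = mex{0} = 1
g(4) = mex{1} = 0
g(5) = mex{0} = 1
g(6) = mex{1} = 0
g(7) = mex{0} = 1
g(8) = mex{1} = 0
g(9) = mex{0} = 1
g(10) = mex{1} = 0
So g(10) = 0.
Build the Grundy sequence for pile B with g(k) = mex{g(k−s) : s ∈ {1, 2, 7}, s ≤ k}:
k:     0  1  2  3  4  5  6  7  8  9 10 11 12 13 14
g(k):  0  1  2  0  1  2  0  1  2  0  1  2  0  1  2
So g(14) = 2.
The value of a disjunctive sum is the nim-sum of the parts.
Combined value = 0 ⊕ 2 = 2.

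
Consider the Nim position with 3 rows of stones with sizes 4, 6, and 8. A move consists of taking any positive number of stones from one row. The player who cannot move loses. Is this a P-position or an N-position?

N-position

Nim-sum: 4 ^ 6 ^ 8 = 10.
The nim-sum is 10 ≠ 0, so this is an N-position: the player to move can win.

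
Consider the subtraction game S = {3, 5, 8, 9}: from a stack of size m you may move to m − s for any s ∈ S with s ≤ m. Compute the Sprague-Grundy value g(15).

1

Compute g(0), g(1), … for moves {3, 5, 8, 9}:
k:     0  1  2  3  4  5  6  7  8  9 10 11 12 13 14 15
g(k):  0  0  0  1  1  1  2  2  2  3  3  3  0  0  0  1
So g(15) = 1.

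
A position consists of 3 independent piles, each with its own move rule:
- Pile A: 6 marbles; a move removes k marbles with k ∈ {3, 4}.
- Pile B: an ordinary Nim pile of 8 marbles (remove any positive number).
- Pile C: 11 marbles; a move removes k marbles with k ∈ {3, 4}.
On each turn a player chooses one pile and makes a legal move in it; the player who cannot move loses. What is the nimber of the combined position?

Build the Grundy sequence for pile A with g(k) = mex{g(k−s) : s ∈ {3, 4}, s ≤ k}:
g(0) = mex{} = 0
g(1) = mex{} = 0
g(2) = mex{} = 0
g(3) = mex{0} = 1
g(4) = mex{0} = 1
g(5) = mex{0} = 1
g(6) = mex{0,1} = 2
So g(6) = 2.
Pile B is a plain Nim pile of size 8, so its Grundy value is 8.
For pile C, compute g(0), g(1), … with moves {3, 4}:
g(0) = mex{} = 0
g(1) = mex{} = 0
g(2) = mex{} = 0
g(3) = mex{0} = 1
g(4) = mex{0} = 1
g(5) = mex{0} = 1
g(6) = mex{0,1} = 2
g(7) = mex{1} = 0
g(8) = mex{1} = 0
g(9) = mex{1,2} = 0
g(10) = mex{0,2} = 1
g(11) = mex{0} = 1
So g(11) = 1.
The value of a disjunctive sum is the nim-sum of the parts.
Combined value = 2 XOR 8 XOR 1 = 11.

11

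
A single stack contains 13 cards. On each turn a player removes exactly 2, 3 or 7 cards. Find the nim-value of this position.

1

Compute g(0), g(1), … for moves {2, 3, 7}:
k:     0  1  2  3  4  5  6  7  8  9 10 11 12 13
g(k):  0  0  1  1  2  0  0  1  1  2  0  0  1  1
So g(13) = 1.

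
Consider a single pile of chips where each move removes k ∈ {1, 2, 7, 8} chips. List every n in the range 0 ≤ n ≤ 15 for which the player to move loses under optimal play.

0, 3, 6, 9, 12, 15

Grundy values for subtraction set {1, 2, 7, 8}:
k:     0  1  2  3  4  5  6  7  8  9 10 11 12 13 14 15
g(k):  0  1  2  0  1  2  0  1  2  0  1  2  0  1  2  0
The P-positions (g = 0) in 0..15 are 0, 3, 6, 9, 12, 15.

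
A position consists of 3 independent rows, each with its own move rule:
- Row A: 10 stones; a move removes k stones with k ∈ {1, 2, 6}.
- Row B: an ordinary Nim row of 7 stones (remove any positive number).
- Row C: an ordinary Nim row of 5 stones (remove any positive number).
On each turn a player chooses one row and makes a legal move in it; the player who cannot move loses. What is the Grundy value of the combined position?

2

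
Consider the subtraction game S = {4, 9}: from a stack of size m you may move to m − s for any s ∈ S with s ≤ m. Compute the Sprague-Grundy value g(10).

2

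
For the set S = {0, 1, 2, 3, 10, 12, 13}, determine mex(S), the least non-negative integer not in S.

4

The values 0, 1, 2, 3 are all present; 4 is the first non-negative integer missing from the set.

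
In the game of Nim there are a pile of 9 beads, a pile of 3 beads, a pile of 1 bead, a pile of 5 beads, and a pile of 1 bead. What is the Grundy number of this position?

Write each in binary and XOR column by column:
  1001  (9)
  0011  (3)
  0001  (1)
  0101  (5)
  0001  (1)
  ----
  1111  (15)

15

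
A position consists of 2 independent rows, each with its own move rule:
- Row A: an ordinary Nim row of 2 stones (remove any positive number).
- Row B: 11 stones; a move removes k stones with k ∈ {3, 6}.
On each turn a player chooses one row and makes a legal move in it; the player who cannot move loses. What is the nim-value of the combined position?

2

Row A is a plain Nim row of size 2, so its Grundy value is 2.
For row B, compute g(0), g(1), … with moves {3, 6}:
g(0) = mex{} = 0
g(1) = mex{} = 0
g(2) = mex{} = 0
g(3) = mex{0} = 1
g(4) = mex{0} = 1
g(5) = mex{0} = 1
g(6) = mex{0,1} = 2
g(7) = mex{0,1} = 2
g(8) = mex{0,1} = 2
g(9) = mex{1,2} = 0
g(10) = mex{1,2} = 0
g(11) = mex{1,2} = 0
So g(11) = 0.
By the Sprague-Grundy theorem, the Grundy value of a sum of independent games is the XOR of the component values.
Combined value = 2 XOR 0 = 2.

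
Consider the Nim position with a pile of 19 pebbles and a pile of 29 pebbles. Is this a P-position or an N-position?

Write each in binary and XOR column by column:
  10011  (19)
  11101  (29)
  -----
  01110  (14)
The nim-sum is 14 ≠ 0, so this is an N-position: the player to move can win.

N-position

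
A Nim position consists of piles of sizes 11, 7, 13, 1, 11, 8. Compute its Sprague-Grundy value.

3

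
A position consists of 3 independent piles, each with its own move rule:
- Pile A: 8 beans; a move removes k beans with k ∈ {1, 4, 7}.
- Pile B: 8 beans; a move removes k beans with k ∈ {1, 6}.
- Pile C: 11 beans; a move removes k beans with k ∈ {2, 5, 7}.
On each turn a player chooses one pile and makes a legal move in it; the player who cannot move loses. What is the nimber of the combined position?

2

For pile A, compute g(0), g(1), … with moves {1, 4, 7}:
k:     0  1  2  3  4  5  6  7  8
g(k):  0  1  0  1  2  0  1  2  0
So g(8) = 0.
For pile B, compute g(0), g(1), … with moves {1, 6}:
g(0) = mex{} = 0
g(1) = mex{0} = 1
g(2) = mex{1} = 0
g(3) = mex{0} = 1
g(4) = mex{1} = 0
g(5) = mex{0} = 1
g(6) = mex{0,1} = 2
g(7) = mex{1,2} = 0
g(8) = mex{0} = 1
So g(8) = 1.
For pile C, compute g(0), g(1), … with moves {2, 5, 7}:
k:     0  1  2  3  4  5  6  7  8  9 10 11
g(k):  0  0  1  1  0  2  1  3  2  2  0  3
So g(11) = 3.
By the Sprague-Grundy theorem, the Grundy value of a sum of independent games is the XOR of the component values.
Combined value = 0 XOR 1 XOR 3 = 2.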